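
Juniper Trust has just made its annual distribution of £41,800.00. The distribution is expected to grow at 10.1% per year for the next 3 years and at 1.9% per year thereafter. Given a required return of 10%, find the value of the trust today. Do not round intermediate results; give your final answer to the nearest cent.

£652917.91

D_1 = 46021.80000
D_2 = 50670.00180
D_3 = 55787.67198
Terminal value at year 3: TV = D_3×(1+g_2)/(r−g_2) = 56847.63775/0.081 = 701822.68826
P_0 = D_1/(1+r)^1 + D_2/(1+r)^2 + D_3/(1+r)^3 + TV/(1+r)^3
    = 41838.00000 + 41876.03455 + 41914.10367 + 527289.77330 = 652917.91152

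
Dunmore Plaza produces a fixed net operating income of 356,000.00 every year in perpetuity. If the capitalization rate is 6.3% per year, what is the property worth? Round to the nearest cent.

Level perpetuity: PV = C / r = 356,000.00 / 0.063 = 5,650,793.65

5650793.65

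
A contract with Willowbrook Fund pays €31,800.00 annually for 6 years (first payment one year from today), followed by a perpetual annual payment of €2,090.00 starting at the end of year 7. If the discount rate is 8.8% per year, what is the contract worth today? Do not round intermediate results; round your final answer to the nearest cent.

€157825.12

PV of 6-year annuity: €31,800.00 × [1 − (1+0.088)^−6] / 0.088 = 143506.85870
Perpetuity value at year 6: €2,090.00 / 0.088 = 23750.00000
PV of perpetuity: 23750.00000 / (1+0.088)^6 = 14318.25992
Total PV = 143506.85870 + 14318.25992 = 157825.11862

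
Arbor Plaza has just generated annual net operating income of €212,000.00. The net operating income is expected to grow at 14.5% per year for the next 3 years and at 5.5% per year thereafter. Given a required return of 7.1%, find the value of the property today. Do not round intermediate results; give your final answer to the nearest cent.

€17809127.90

D_1 = 242740.00000
D_2 = 277937.30000
D_3 = 318238.20850
Terminal value at year 3: TV = D_3×(1+g_2)/(r−g_2) = 335741.30997/0.016 = 20983831.87297
P_0 = D_1/(1+r)^1 + D_2/(1+r)^2 + D_3/(1+r)^3 + TV/(1+r)^3
    = 226647.99253 + 242308.07792 + 259050.18601 + 17081121.63980 = 17809127.89626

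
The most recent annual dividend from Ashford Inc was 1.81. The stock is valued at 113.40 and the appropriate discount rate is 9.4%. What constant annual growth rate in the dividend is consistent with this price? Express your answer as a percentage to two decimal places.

7.68%

P = D₀(1+g)/(r−g) ⇒ P(r−g) = D₀(1+g) ⇒ g(P+D₀) = P·r − D₀
g = (P·r − D₀)/(P + D₀) = (113.40×0.094 − 1.81) / (113.40 + 1.81) = 0.076813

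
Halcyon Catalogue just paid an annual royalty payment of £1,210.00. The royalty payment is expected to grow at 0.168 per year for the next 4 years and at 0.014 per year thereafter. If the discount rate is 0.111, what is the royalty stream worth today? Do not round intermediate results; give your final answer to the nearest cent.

£20944.83

D_1 = 1413.28000
D_2 = 1650.71104
D_3 = 1928.03049
D_4 = 2251.93962
Terminal value at year 4: TV = D_4×(1+g_2)/(r−g_2) = 2283.46677/0.097 = 23540.89456
P_0 = D_1/(1+r)^1 + D_2/(1+r)^2 + D_3/(1+r)^3 + D_4/(1+r)^4 + TV/(1+r)^4
    = 1272.07921 + 1337.34340 + 1405.95598 + 1478.08873 + 15451.36054 = 20944.82785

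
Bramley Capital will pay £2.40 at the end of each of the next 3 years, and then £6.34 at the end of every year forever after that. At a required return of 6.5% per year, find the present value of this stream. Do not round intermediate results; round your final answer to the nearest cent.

£87.10

PV of 3-year annuity: £2.40 × [1 − (1+0.065)^−3] / 0.065 = 6.35634
Perpetuity value at year 3: £6.34 / 0.065 = 97.53846
PV of perpetuity: 97.53846 / (1+0.065)^3 = 80.74713
Total PV = 6.35634 + 80.74713 = 87.10347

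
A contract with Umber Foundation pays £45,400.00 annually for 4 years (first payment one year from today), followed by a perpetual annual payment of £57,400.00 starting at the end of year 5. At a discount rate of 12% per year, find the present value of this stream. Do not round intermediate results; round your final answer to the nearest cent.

£441885.14

PV of 4-year annuity: £45,400.00 × [1 − (1+0.12)^−4] / 0.12 = 137895.66034
Perpetuity value at year 4: £57,400.00 / 0.12 = 478333.33333
PV of perpetuity: 478333.33333 / (1+0.12)^4 = 303989.48084
Total PV = 137895.66034 + 303989.48084 = 441885.14117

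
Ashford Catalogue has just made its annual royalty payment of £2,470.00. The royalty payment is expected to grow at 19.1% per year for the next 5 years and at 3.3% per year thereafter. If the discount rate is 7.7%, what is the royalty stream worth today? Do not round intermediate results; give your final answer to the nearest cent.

D_1 = 2941.77000
D_2 = 3503.64807
D_3 = 4172.84485
D_4 = 4969.85822
D_5 = 5919.10114
Terminal value at year 5: TV = D_5×(1+g_2)/(r−g_2) = 6114.43148/0.044 = 138964.35171
P_0 = D_1/(1+r)^1 + D_2/(1+r)^2 + D_3/(1+r)^3 + D_4/(1+r)^4 + D_5/(1+r)^5 + TV/(1+r)^5
    = 2731.44847 + 3020.57115 + 3340.29734 + 3693.86642 + 4084.86064 + 95901.38720 = 112772.43121

£112772.43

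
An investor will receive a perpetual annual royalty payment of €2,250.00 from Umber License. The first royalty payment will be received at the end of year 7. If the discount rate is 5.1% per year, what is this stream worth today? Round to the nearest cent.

Value at end of year 6: C / r = €2,250.00 / 0.051 = €44,117.6471
Discount to today: PV = €44,117.6471 / (1 + 0.051)^6 = €44,117.6471 / 1.347772 = €32,733.77

€32733.77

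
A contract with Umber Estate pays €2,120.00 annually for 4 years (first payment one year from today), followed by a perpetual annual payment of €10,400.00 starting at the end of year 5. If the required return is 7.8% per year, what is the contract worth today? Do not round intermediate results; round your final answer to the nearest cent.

€105786.39

PV of 4-year annuity: €2,120.00 × [1 − (1+0.078)^−4] / 0.078 = 7053.08185
Perpetuity value at year 4: €10,400.00 / 0.078 = 133333.33333
PV of perpetuity: 133333.33333 / (1+0.078)^4 = 98733.30918
Total PV = 7053.08185 + 98733.30918 = 105786.39102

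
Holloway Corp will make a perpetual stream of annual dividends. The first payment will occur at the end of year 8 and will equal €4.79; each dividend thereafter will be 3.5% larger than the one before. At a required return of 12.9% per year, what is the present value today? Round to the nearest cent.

Value at end of year 7: C₁ / (r − g) = €4.79 / (0.129 − 0.035) = €50.9574
Discount to today: PV = €50.9574 / (1 + 0.129)^7 = €50.9574 / 2.338070 = €21.79

€21.79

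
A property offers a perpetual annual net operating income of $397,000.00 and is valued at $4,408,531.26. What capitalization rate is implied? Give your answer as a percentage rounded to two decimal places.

9.01%

P = C/r ⇒ r = C/P = $397,000.00/$4,408,531.26 = 0.090053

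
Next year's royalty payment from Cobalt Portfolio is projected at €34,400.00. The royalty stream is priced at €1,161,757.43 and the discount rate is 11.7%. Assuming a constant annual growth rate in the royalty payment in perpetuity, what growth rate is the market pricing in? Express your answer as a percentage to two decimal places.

P = D₁/(r−g) ⇒ g = r − D₁/P = 0.117 − €34,400.00/€1,161,757.43 = 0.087390

8.74%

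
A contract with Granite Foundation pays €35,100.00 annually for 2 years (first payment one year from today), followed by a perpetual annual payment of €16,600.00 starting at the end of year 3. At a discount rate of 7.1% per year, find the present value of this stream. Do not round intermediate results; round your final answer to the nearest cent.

PV of 2-year annuity: €35,100.00 × [1 − (1+0.071)^−2] / 0.071 = 63373.58473
Perpetuity value at year 2: €16,600.00 / 0.071 = 233802.81690
PV of perpetuity: 233802.81690 / (1+0.071)^2 = 203831.26401
Total PV = 63373.58473 + 203831.26401 = 267204.84874

€267204.85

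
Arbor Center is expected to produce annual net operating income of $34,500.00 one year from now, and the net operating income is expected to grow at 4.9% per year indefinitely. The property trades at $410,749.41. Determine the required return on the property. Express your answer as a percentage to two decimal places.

13.30%

P = D₁/(r − g) ⇒ r = D₁/P + g = $34,500.0000/$410,749.41 + 0.049 = 0.083993 + 0.049 = 0.132993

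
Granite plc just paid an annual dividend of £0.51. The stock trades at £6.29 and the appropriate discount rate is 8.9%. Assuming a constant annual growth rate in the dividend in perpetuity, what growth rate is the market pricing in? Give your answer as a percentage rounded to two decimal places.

0.73%

P = D₀(1+g)/(r−g) ⇒ P(r−g) = D₀(1+g) ⇒ g(P+D₀) = P·r − D₀
g = (P·r − D₀)/(P + D₀) = (£6.29×0.089 − £0.51) / (£6.29 + £0.51) = 0.007325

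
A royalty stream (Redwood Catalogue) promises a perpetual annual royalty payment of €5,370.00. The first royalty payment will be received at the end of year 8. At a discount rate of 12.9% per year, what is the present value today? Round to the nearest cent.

Value at end of year 7: C / r = €5,370.00 / 0.129 = €41,627.9070
Discount to today: PV = €41,627.9070 / (1 + 0.129)^7 = €41,627.9070 / 2.338070 = €17,804.39

€17804.39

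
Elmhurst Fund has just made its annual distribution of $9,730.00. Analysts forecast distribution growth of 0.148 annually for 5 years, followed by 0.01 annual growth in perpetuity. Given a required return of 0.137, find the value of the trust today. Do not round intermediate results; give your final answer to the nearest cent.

D_1 = 11170.04000
D_2 = 12823.20592
D_3 = 14721.04040
D_4 = 16899.75437
D_5 = 19400.91802
Terminal value at year 5: TV = D_5×(1+g_2)/(r−g_2) = 19594.92720/0.127 = 154290.76537
P_0 = D_1/(1+r)^1 + D_2/(1+r)^2 + D_3/(1+r)^3 + D_4/(1+r)^4 + D_5/(1+r)^5 + TV/(1+r)^5
    = 9824.13369 + 9919.17807 + 10015.14198 + 10112.03429 + 10209.86400 + 81196.55622 = 131276.90825

$131276.91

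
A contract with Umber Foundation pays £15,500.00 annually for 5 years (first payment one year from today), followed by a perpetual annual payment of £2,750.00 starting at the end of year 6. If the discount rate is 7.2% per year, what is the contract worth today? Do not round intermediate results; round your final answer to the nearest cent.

PV of 5-year annuity: £15,500.00 × [1 − (1+0.072)^−5] / 0.072 = 63214.17530
Perpetuity value at year 5: £2,750.00 / 0.072 = 38194.44444
PV of perpetuity: 38194.44444 / (1+0.072)^5 = 26979.02625
Total PV = 63214.17530 + 26979.02625 = 90193.20155

£90193.20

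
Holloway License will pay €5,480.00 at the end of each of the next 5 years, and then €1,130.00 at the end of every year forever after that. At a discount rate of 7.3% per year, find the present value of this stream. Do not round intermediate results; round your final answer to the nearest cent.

€33172.95

PV of 5-year annuity: €5,480.00 × [1 − (1+0.073)^−5] / 0.073 = 22289.74458
Perpetuity value at year 5: €1,130.00 / 0.073 = 15479.45205
PV of perpetuity: 15479.45205 / (1+0.073)^5 = 10883.20910
Total PV = 22289.74458 + 10883.20910 = 33172.95368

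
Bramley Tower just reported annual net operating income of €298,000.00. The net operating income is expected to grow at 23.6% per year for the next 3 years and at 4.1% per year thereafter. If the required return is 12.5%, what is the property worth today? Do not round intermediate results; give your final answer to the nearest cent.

€5979931.75

D_1 = 368328.00000
D_2 = 455253.40800
D_3 = 562693.21229
Terminal value at year 3: TV = D_3×(1+g_2)/(r−g_2) = 585763.63399/0.084 = 6973376.59514
P_0 = D_1/(1+r)^1 + D_2/(1+r)^2 + D_3/(1+r)^3 + TV/(1+r)^3
    = 327402.66667 + 359706.39644 + 395197.42756 + 4897625.26298 = 5979931.75365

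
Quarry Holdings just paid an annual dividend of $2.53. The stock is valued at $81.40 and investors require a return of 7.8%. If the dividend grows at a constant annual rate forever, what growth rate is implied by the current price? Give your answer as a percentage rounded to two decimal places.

4.55%

P = D₀(1+g)/(r−g) ⇒ P(r−g) = D₀(1+g) ⇒ g(P+D₀) = P·r − D₀
g = (P·r − D₀)/(P + D₀) = ($81.40×0.078 − $2.53) / ($81.40 + $2.53) = 0.045505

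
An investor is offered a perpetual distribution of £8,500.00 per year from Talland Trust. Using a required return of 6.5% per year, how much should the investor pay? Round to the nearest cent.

£130769.23

Level perpetuity: PV = C / r = £8,500.00 / 0.065 = £130,769.23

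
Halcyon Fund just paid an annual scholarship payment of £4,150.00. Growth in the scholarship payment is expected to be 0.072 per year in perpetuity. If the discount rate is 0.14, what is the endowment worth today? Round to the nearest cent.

£65423.53

D₁ = D₀ × (1 + g) = £4,150.00 × 1.072 = £4,448.8000
Growing perpetuity: P = D₁ / (r − g) = £4,448.8000 / (0.14 − 0.072) = £65,423.53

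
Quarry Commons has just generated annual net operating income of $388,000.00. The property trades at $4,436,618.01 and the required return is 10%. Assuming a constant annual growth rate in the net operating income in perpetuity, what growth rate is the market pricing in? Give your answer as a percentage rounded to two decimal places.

P = D₀(1+g)/(r−g) ⇒ P(r−g) = D₀(1+g) ⇒ g(P+D₀) = P·r − D₀
g = (P·r − D₀)/(P + D₀) = ($4,436,618.01×0.1 − $388,000.00) / ($4,436,618.01 + $388,000.00) = 0.011537

1.15%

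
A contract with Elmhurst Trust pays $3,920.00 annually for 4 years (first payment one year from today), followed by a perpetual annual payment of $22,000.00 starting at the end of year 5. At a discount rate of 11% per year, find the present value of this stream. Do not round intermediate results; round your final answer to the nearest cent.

$143907.78

PV of 4-year annuity: $3,920.00 × [1 − (1+0.11)^−4] / 0.11 = 12161.58710
Perpetuity value at year 4: $22,000.00 / 0.11 = 200000.00000
PV of perpetuity: 200000.00000 / (1+0.11)^4 = 131746.19483
Total PV = 12161.58710 + 131746.19483 = 143907.78193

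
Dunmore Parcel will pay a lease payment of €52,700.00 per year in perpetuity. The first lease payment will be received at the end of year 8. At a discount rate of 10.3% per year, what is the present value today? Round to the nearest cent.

€257599.37

Value at end of year 7: C / r = €52,700.00 / 0.103 = €511,650.4854
Discount to today: PV = €511,650.4854 / (1 + 0.103)^7 = €511,650.4854 / 1.986226 = €257,599.37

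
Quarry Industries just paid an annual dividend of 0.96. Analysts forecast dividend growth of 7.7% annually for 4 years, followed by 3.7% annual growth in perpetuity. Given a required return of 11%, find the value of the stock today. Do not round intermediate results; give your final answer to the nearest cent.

15.65

D_1 = 1.03392
D_2 = 1.11353
D_3 = 1.19927
D_4 = 1.29162
Terminal value at year 4: TV = D_4×(1+g_2)/(r−g_2) = 1.33941/0.073 = 18.34805
P_0 = D_1/(1+r)^1 + D_2/(1+r)^2 + D_3/(1+r)^3 + D_4/(1+r)^4 + TV/(1+r)^4
    = 0.93146 + 0.90377 + 0.87690 + 0.85083 + 12.08643 = 15.64938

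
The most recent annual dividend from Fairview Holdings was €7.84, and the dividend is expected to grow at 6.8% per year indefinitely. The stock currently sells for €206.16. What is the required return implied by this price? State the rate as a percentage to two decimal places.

10.86%

D₁ = €7.84 × 1.068 = €8.3731
P = D₁/(r − g) ⇒ r = D₁/P + g = €8.3731/€206.16 + 0.068 = 0.040615 + 0.068 = 0.108615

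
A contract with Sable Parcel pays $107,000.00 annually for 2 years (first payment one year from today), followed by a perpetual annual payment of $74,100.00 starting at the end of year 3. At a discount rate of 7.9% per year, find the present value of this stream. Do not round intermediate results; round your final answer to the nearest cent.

PV of 2-year annuity: $107,000.00 × [1 − (1+0.079)^−2] / 0.079 = 191071.26445
Perpetuity value at year 2: $74,100.00 / 0.079 = 937974.68354
PV of perpetuity: 937974.68354 / (1+0.079)^2 = 805653.36863
Total PV = 191071.26445 + 805653.36863 = 996724.63308

$996724.63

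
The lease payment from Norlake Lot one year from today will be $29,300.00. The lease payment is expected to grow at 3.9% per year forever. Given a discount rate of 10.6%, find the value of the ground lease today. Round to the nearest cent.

Growing perpetuity: P = D₁ / (r − g) = $29,300.0000 / (0.106 − 0.039) = $437,313.43

$437313.43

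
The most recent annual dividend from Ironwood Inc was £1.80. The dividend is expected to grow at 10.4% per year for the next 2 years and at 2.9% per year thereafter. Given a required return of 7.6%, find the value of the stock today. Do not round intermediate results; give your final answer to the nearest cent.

£45.23

D_1 = 1.98720
D_2 = 2.19387
Terminal value at year 2: TV = D_2×(1+g_2)/(r−g_2) = 2.25749/0.047 = 48.03172
P_0 = D_1/(1+r)^1 + D_2/(1+r)^2 + TV/(1+r)^2
    = 1.84684 + 1.89490 + 41.48620 = 45.22794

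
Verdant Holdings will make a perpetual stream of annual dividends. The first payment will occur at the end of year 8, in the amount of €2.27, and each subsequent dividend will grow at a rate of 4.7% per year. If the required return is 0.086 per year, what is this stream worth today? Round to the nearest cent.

Value at end of year 7: C₁ / (r − g) = €2.27 / (0.086 − 0.047) = €58.2051
Discount to today: PV = €58.2051 / (1 + 0.086)^7 = €58.2051 / 1.781594 = €32.67

€32.67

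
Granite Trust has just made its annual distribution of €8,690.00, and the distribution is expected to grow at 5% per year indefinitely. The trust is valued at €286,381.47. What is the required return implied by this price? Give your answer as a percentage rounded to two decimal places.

8.19%

D₁ = €8,690.00 × 1.05 = €9,124.5000
P = D₁/(r − g) ⇒ r = D₁/P + g = €9,124.5000/€286,381.47 + 0.05 = 0.031861 + 0.05 = 0.081861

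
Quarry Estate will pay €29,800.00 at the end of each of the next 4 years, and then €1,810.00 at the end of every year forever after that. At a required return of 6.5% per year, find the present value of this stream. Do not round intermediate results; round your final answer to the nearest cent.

PV of 4-year annuity: €29,800.00 × [1 − (1+0.065)^−4] / 0.065 = 102088.79833
Perpetuity value at year 4: €1,810.00 / 0.065 = 27846.15385
PV of perpetuity: 27846.15385 / (1+0.065)^4 = 21645.45838
Total PV = 102088.79833 + 21645.45838 = 123734.25671

€123734.26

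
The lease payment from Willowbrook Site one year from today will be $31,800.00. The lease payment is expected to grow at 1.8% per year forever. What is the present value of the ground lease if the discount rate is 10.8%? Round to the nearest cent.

$353333.33

Growing perpetuity: P = D₁ / (r − g) = $31,800.0000 / (0.108 − 0.018) = $353,333.33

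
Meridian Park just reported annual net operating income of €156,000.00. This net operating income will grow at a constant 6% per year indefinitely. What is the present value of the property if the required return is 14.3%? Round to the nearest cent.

€1992289.16

D₁ = D₀ × (1 + g) = €156,000.00 × 1.06 = €165,360.0000
Growing perpetuity: P = D₁ / (r − g) = €165,360.0000 / (0.143 − 0.06) = €1,992,289.16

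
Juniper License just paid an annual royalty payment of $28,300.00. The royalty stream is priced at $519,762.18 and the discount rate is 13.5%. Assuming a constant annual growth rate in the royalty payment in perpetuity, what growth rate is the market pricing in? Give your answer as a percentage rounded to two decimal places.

7.64%

P = D₀(1+g)/(r−g) ⇒ P(r−g) = D₀(1+g) ⇒ g(P+D₀) = P·r − D₀
g = (P·r − D₀)/(P + D₀) = ($519,762.18×0.135 − $28,300.00) / ($519,762.18 + $28,300.00) = 0.076393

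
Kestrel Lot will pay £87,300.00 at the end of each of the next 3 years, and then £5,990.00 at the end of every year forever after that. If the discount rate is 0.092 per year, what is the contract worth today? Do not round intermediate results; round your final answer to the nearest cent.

PV of 3-year annuity: £87,300.00 × [1 − (1+0.092)^−3] / 0.092 = 220196.71449
Perpetuity value at year 3: £5,990.00 / 0.092 = 65108.69565
PV of perpetuity: 65108.69565 / (1+0.092)^3 = 50000.12383
Total PV = 220196.71449 + 50000.12383 = 270196.83832

£270196.84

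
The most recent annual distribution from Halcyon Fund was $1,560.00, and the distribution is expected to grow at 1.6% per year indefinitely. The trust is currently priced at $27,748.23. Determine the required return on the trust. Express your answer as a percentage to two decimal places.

7.31%

D₁ = $1,560.00 × 1.016 = $1,584.9600
P = D₁/(r − g) ⇒ r = D₁/P + g = $1,584.9600/$27,748.23 + 0.016 = 0.057119 + 0.016 = 0.073119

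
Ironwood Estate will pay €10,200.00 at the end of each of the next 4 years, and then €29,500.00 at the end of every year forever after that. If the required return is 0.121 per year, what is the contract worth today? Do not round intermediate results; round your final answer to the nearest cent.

€185304.06

PV of 4-year annuity: €10,200.00 × [1 − (1+0.121)^−4] / 0.121 = 30915.82671
Perpetuity value at year 4: €29,500.00 / 0.121 = 243801.65289
PV of perpetuity: 243801.65289 / (1+0.121)^4 = 154388.23251
Total PV = 30915.82671 + 154388.23251 = 185304.05922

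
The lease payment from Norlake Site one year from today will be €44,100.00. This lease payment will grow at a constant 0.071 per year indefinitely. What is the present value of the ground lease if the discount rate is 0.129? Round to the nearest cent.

€760344.83

Growing perpetuity: P = D₁ / (r − g) = €44,100.0000 / (0.129 − 0.071) = €760,344.83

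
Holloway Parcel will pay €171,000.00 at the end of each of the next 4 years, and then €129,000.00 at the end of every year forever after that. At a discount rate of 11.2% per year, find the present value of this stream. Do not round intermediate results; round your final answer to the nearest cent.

PV of 4-year annuity: €171,000.00 × [1 − (1+0.112)^−4] / 0.112 = 528260.72349
Perpetuity value at year 4: €129,000.00 / 0.112 = 1151785.71429
PV of perpetuity: 1151785.71429 / (1+0.112)^4 = 753273.23867
Total PV = 528260.72349 + 753273.23867 = 1281533.96216

€1281533.96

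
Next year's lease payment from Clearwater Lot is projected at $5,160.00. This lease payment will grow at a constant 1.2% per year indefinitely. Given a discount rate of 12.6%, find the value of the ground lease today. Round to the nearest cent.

$45263.16

Growing perpetuity: P = D₁ / (r − g) = $5,160.0000 / (0.126 − 0.012) = $45,263.16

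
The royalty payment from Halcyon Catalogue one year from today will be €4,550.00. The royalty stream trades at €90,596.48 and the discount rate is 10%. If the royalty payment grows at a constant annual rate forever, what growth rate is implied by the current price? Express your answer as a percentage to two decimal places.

4.98%

P = D₁/(r−g) ⇒ g = r − D₁/P = 0.1 − €4,550.00/€90,596.48 = 0.049777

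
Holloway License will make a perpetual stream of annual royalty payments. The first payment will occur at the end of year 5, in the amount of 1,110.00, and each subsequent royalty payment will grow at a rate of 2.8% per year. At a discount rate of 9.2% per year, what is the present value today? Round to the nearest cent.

12196.98

Value at end of year 4: C₁ / (r − g) = 1,110.00 / (0.092 − 0.028) = 17,343.7500
Discount to today: PV = 17,343.7500 / (1 + 0.092)^4 = 17,343.7500 / 1.421970 = 12,196.98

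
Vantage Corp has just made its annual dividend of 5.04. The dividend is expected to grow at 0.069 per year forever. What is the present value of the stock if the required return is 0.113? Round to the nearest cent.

122.45

D₁ = D₀ × (1 + g) = 5.04 × 1.069 = 5.3878
Growing perpetuity: P = D₁ / (r − g) = 5.3878 / (0.113 − 0.069) = 122.45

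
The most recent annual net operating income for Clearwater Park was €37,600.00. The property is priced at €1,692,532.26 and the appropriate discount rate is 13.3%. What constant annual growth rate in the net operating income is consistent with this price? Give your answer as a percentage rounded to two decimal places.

P = D₀(1+g)/(r−g) ⇒ P(r−g) = D₀(1+g) ⇒ g(P+D₀) = P·r − D₀
g = (P·r − D₀)/(P + D₀) = (€1,692,532.26×0.133 − €37,600.00) / (€1,692,532.26 + €37,600.00) = 0.108377

10.84%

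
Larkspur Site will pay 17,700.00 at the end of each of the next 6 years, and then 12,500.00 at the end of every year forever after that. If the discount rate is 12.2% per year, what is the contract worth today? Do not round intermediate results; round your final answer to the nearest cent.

PV of 6-year annuity: 17,700.00 × [1 − (1+0.122)^−6] / 0.122 = 72361.56134
Perpetuity value at year 6: 12,500.00 / 0.122 = 102459.01639
PV of perpetuity: 102459.01639 / (1+0.122)^6 = 51356.21884
Total PV = 72361.56134 + 51356.21884 = 123717.78018

123717.78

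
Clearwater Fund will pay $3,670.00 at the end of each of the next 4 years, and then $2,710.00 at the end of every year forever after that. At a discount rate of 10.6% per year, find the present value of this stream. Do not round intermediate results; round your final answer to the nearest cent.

$28570.00

PV of 4-year annuity: $3,670.00 × [1 − (1+0.106)^−4] / 0.106 = 11483.90231
Perpetuity value at year 4: $2,710.00 / 0.106 = 25566.03774
PV of perpetuity: 25566.03774 / (1+0.106)^4 = 17086.09897
Total PV = 11483.90231 + 17086.09897 = 28570.00128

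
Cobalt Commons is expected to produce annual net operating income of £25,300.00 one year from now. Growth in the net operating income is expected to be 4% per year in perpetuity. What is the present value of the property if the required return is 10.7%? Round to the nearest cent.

£377611.94

Growing perpetuity: P = D₁ / (r − g) = £25,300.0000 / (0.107 − 0.04) = £377,611.94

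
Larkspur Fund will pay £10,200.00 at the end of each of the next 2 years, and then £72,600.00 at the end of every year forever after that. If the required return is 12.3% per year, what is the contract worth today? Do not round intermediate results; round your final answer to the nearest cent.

£485198.98

PV of 2-year annuity: £10,200.00 × [1 − (1+0.123)^−2] / 0.123 = 17170.80489
Perpetuity value at year 2: £72,600.00 / 0.123 = 590243.90244
PV of perpetuity: 590243.90244 / (1+0.123)^2 = 468028.17352
Total PV = 17170.80489 + 468028.17352 = 485198.97841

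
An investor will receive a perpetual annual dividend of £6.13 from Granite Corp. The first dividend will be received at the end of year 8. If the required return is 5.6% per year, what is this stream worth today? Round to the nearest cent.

£74.75

Value at end of year 7: C / r = £6.13 / 0.056 = £109.4643
Discount to today: PV = £109.4643 / (1 + 0.056)^7 = £109.4643 / 1.464359 = £74.75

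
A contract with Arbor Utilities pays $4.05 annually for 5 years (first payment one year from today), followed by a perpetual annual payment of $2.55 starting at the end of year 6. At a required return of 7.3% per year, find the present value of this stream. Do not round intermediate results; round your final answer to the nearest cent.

PV of 5-year annuity: $4.05 × [1 − (1+0.073)^−5] / 0.073 = 16.47326
Perpetuity value at year 5: $2.55 / 0.073 = 34.93151
PV of perpetuity: 34.93151 / (1+0.073)^5 = 24.55945
Total PV = 16.47326 + 24.55945 = 41.03271

$41.03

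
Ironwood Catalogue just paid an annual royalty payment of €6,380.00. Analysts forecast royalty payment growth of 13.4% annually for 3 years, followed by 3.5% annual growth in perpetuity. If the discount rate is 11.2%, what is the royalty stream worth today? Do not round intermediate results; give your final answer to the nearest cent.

D_1 = 7234.92000
D_2 = 8204.39928
D_3 = 9303.78878
Terminal value at year 3: TV = D_3×(1+g_2)/(r−g_2) = 9629.42139/0.077 = 125057.42066
P_0 = D_1/(1+r)^1 + D_2/(1+r)^2 + D_3/(1+r)^3 + TV/(1+r)^3
    = 6506.22302 + 6634.94326 + 6766.21012 + 90948.40881 = 110855.78522

€110855.79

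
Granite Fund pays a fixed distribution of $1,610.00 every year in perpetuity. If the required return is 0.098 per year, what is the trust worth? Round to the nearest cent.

Level perpetuity: PV = C / r = $1,610.00 / 0.098 = $16,428.57

$16428.57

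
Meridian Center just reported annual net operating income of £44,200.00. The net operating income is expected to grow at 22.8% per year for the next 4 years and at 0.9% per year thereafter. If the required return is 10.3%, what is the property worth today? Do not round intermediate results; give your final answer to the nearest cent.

£961811.44

D_1 = 54277.60000
D_2 = 66652.89280
D_3 = 81849.75236
D_4 = 100511.49590
Terminal value at year 4: TV = D_4×(1+g_2)/(r−g_2) = 101416.09936/0.094 = 1078894.67403
P_0 = D_1/(1+r)^1 + D_2/(1+r)^2 + D_3/(1+r)^3 + D_4/(1+r)^4 + TV/(1+r)^4
    = 49209.06618 + 54785.79626 + 60994.52204 + 67906.86587 + 728915.18795 = 961811.43830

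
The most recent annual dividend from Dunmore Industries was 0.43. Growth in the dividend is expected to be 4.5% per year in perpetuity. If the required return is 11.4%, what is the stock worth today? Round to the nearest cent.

D₁ = D₀ × (1 + g) = 0.43 × 1.045 = 0.4494
Growing perpetuity: P = D₁ / (r − g) = 0.4494 / (0.114 − 0.045) = 6.51

6.51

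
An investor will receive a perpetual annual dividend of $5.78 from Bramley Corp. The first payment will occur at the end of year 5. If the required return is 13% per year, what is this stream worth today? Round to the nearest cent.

$27.27

Value at end of year 4: C / r = $5.78 / 0.13 = $44.4615
Discount to today: PV = $44.4615 / (1 + 0.13)^4 = $44.4615 / 1.630474 = $27.27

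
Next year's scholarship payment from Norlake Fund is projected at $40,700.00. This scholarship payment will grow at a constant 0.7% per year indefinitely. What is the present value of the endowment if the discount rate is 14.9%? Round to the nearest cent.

Growing perpetuity: P = D₁ / (r − g) = $40,700.0000 / (0.149 − 0.007) = $286,619.72

$286619.72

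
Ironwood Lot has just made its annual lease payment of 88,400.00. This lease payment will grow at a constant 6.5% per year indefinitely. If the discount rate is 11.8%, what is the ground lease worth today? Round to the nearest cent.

D₁ = D₀ × (1 + g) = 88,400.00 × 1.065 = 94,146.0000
Growing perpetuity: P = D₁ / (r − g) = 94,146.0000 / (0.118 − 0.065) = 1,776,339.62

1776339.62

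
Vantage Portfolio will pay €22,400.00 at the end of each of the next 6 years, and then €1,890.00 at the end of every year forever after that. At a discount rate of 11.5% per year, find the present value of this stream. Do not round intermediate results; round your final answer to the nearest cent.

PV of 6-year annuity: €22,400.00 × [1 − (1+0.115)^−6] / 0.115 = 93414.58634
Perpetuity value at year 6: €1,890.00 / 0.115 = 16434.78261
PV of perpetuity: 16434.78261 / (1+0.115)^6 = 8552.92689
Total PV = 93414.58634 + 8552.92689 = 101967.51323

€101967.51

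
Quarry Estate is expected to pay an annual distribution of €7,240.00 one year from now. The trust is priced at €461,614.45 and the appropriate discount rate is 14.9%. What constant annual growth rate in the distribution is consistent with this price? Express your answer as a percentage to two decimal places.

P = D₁/(r−g) ⇒ g = r − D₁/P = 0.149 − €7,240.00/€461,614.45 = 0.133316

13.33%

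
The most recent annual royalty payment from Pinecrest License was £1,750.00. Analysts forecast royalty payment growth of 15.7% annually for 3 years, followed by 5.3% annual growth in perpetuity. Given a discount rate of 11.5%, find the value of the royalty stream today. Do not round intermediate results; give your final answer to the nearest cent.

D_1 = 2024.75000
D_2 = 2342.63575
D_3 = 2710.42956
Terminal value at year 3: TV = D_3×(1+g_2)/(r−g_2) = 2854.08233/0.062 = 46033.58596
P_0 = D_1/(1+r)^1 + D_2/(1+r)^2 + D_3/(1+r)^3 + TV/(1+r)^3
    = 1815.91928 + 1884.32162 + 1955.30055 + 33208.57232 = 38864.11378

£38864.11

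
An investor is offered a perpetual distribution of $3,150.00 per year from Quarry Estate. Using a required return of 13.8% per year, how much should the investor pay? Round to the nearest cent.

$22826.09

Level perpetuity: PV = C / r = $3,150.00 / 0.138 = $22,826.09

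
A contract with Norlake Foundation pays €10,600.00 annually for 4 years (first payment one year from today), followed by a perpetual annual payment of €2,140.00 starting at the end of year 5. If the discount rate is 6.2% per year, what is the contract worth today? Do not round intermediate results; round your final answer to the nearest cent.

€63697.17

PV of 4-year annuity: €10,600.00 × [1 − (1+0.062)^−4] / 0.062 = 36562.53038
Perpetuity value at year 4: €2,140.00 / 0.062 = 34516.12903
PV of perpetuity: 34516.12903 / (1+0.062)^4 = 27134.63705
Total PV = 36562.53038 + 27134.63705 = 63697.16743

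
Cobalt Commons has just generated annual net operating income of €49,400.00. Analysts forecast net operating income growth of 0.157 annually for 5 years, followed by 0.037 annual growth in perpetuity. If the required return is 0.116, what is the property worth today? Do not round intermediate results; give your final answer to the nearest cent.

D_1 = 57155.80000
D_2 = 66129.26060
D_3 = 76511.55451
D_4 = 88523.86857
D_5 = 102422.11594
Terminal value at year 5: TV = D_5×(1+g_2)/(r−g_2) = 106211.73423/0.079 = 1344452.33201
P_0 = D_1/(1+r)^1 + D_2/(1+r)^2 + D_3/(1+r)^3 + D_4/(1+r)^4 + D_5/(1+r)^5 + TV/(1+r)^5
    = 51214.87455 + 53096.42460 + 55047.09970 + 57069.43938 + 59166.07649 + 776648.37120 = 1052242.28593

€1052242.29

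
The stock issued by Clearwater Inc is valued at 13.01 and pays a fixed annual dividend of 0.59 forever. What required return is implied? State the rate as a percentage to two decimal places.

4.53%

P = C/r ⇒ r = C/P = 0.59/13.01 = 0.045350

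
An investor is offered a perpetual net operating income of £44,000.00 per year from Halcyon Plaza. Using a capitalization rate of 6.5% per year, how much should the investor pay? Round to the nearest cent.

Level perpetuity: PV = C / r = £44,000.00 / 0.065 = £676,923.08

£676923.08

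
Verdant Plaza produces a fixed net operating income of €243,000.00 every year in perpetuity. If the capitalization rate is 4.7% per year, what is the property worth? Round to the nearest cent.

Level perpetuity: PV = C / r = €243,000.00 / 0.047 = €5,170,212.77

€5170212.77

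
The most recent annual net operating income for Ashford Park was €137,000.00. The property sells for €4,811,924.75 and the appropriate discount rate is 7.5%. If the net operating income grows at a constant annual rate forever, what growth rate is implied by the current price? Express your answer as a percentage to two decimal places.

P = D₀(1+g)/(r−g) ⇒ P(r−g) = D₀(1+g) ⇒ g(P+D₀) = P·r − D₀
g = (P·r − D₀)/(P + D₀) = (€4,811,924.75×0.075 − €137,000.00) / (€4,811,924.75 + €137,000.00) = 0.045241

4.52%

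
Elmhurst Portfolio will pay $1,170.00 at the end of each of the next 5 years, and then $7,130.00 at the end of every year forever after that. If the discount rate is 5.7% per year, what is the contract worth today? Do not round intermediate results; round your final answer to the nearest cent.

PV of 5-year annuity: $1,170.00 × [1 − (1+0.057)^−5] / 0.057 = 4968.94977
Perpetuity value at year 5: $7,130.00 / 0.057 = 125087.71930
PV of perpetuity: 125087.71930 / (1+0.057)^5 = 94806.85447
Total PV = 4968.94977 + 94806.85447 = 99775.80423

$99775.80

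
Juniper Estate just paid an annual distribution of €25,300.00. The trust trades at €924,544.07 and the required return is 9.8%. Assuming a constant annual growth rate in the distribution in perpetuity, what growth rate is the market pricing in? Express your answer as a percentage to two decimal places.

6.88%

P = D₀(1+g)/(r−g) ⇒ P(r−g) = D₀(1+g) ⇒ g(P+D₀) = P·r − D₀
g = (P·r − D₀)/(P + D₀) = (€924,544.07×0.098 − €25,300.00) / (€924,544.07 + €25,300.00) = 0.068754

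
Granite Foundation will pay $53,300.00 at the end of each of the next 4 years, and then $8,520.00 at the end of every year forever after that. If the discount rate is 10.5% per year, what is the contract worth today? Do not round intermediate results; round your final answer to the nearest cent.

PV of 4-year annuity: $53,300.00 × [1 − (1+0.105)^−4] / 0.105 = 167141.24936
Perpetuity value at year 4: $8,520.00 / 0.105 = 81142.85714
PV of perpetuity: 81142.85714 / (1+0.105)^4 = 54425.34411
Total PV = 167141.24936 + 54425.34411 = 221566.59347

$221566.59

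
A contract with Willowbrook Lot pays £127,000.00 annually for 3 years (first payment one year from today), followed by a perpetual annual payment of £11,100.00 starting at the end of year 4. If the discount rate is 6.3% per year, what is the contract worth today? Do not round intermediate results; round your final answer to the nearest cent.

PV of 3-year annuity: £127,000.00 × [1 − (1+0.063)^−3] / 0.063 = 337597.03947
Perpetuity value at year 3: £11,100.00 / 0.063 = 176190.47619
PV of perpetuity: 176190.47619 / (1+0.063)^3 = 146683.96329
Total PV = 337597.03947 + 146683.96329 = 484281.00276

£484281.00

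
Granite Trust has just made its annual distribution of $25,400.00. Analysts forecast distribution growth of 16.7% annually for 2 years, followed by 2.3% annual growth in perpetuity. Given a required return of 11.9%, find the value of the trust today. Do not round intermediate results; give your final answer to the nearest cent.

$348503.07

D_1 = 29641.80000
D_2 = 34591.98060
Terminal value at year 2: TV = D_2×(1+g_2)/(r−g_2) = 35387.59615/0.096 = 368620.79327
P_0 = D_1/(1+r)^1 + D_2/(1+r)^2 + TV/(1+r)^2
    = 26489.54424 + 27625.82495 + 294387.69716 = 348503.06635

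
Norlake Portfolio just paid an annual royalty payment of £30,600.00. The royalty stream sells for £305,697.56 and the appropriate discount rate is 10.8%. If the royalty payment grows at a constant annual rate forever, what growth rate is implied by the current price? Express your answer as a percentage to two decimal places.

0.72%

P = D₀(1+g)/(r−g) ⇒ P(r−g) = D₀(1+g) ⇒ g(P+D₀) = P·r − D₀
g = (P·r − D₀)/(P + D₀) = (£305,697.56×0.108 − £30,600.00) / (£305,697.56 + £30,600.00) = 0.007182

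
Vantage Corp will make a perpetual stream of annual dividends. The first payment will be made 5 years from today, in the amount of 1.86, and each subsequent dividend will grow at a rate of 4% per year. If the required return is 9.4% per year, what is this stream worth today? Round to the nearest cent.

24.05

Value at end of year 4: C₁ / (r − g) = 1.86 / (0.094 − 0.04) = 34.4444
Discount to today: PV = 34.4444 / (1 + 0.094)^4 = 34.4444 / 1.432416 = 24.05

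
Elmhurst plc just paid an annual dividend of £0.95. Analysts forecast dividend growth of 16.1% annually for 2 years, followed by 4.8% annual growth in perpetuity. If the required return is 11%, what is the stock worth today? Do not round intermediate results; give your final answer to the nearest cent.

D_1 = 1.10295
D_2 = 1.28052
Terminal value at year 2: TV = D_2×(1+g_2)/(r−g_2) = 1.34199/0.062 = 21.64500
P_0 = D_1/(1+r)^1 + D_2/(1+r)^2 + TV/(1+r)^2
    = 0.99365 + 1.03930 + 17.56757 = 19.60052

£19.60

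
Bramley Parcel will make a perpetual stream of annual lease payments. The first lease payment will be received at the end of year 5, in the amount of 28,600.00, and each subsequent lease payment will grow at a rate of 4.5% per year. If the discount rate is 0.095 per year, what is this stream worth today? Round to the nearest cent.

Value at end of year 4: C₁ / (r − g) = 28,600.00 / (0.095 − 0.045) = 572,000.0000
Discount to today: PV = 572,000.0000 / (1 + 0.095)^4 = 572,000.0000 / 1.437661 = 397,868.50

397868.50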